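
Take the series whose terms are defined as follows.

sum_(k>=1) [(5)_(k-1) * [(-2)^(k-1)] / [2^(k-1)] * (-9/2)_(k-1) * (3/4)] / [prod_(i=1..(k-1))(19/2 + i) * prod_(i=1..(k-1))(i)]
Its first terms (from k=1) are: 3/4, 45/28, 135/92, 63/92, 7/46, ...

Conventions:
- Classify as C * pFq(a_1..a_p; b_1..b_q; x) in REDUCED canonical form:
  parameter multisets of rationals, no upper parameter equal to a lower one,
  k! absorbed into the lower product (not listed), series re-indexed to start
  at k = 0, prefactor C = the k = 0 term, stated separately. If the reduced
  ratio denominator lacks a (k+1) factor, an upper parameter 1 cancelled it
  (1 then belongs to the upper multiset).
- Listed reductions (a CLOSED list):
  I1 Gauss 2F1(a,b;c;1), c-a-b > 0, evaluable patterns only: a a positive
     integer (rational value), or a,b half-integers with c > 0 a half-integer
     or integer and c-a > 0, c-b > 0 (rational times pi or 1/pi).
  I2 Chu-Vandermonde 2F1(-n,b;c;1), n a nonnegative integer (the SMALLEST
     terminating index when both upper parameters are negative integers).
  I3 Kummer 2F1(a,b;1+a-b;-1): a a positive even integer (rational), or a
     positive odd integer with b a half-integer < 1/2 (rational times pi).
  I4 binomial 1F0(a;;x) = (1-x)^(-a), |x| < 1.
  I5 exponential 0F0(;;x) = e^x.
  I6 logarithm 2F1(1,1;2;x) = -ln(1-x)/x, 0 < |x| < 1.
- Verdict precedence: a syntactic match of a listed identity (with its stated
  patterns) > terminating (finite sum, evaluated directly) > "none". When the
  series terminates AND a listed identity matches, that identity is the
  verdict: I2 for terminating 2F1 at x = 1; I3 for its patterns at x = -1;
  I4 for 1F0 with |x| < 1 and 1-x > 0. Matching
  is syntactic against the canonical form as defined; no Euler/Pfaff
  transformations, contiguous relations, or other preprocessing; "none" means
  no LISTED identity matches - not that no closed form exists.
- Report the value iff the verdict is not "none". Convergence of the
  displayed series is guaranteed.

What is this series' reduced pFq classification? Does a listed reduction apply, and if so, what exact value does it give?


Prefactor 3/4, argument -1: 2F1 with upper {-9/2, 5} over lower {21/2}. Verdict: the Kummer evaluation I3 applies (x = -1; c = 21/2 equals 1+a-b for upper {-9/2, 5}: listed pattern). Sum: (6235515/4194304) * pi.

Key observation: with t_0 = 3/4, the lower running product (C = 3/4, x = -1) is a rising factorial.
Consecutive-term ratio: r(k) = (-1) * (k-9/2) (k+5) / [(k+21/2) (k+1)] - rational in k. x = (-1); t_0 = 3/4; negate the roots.


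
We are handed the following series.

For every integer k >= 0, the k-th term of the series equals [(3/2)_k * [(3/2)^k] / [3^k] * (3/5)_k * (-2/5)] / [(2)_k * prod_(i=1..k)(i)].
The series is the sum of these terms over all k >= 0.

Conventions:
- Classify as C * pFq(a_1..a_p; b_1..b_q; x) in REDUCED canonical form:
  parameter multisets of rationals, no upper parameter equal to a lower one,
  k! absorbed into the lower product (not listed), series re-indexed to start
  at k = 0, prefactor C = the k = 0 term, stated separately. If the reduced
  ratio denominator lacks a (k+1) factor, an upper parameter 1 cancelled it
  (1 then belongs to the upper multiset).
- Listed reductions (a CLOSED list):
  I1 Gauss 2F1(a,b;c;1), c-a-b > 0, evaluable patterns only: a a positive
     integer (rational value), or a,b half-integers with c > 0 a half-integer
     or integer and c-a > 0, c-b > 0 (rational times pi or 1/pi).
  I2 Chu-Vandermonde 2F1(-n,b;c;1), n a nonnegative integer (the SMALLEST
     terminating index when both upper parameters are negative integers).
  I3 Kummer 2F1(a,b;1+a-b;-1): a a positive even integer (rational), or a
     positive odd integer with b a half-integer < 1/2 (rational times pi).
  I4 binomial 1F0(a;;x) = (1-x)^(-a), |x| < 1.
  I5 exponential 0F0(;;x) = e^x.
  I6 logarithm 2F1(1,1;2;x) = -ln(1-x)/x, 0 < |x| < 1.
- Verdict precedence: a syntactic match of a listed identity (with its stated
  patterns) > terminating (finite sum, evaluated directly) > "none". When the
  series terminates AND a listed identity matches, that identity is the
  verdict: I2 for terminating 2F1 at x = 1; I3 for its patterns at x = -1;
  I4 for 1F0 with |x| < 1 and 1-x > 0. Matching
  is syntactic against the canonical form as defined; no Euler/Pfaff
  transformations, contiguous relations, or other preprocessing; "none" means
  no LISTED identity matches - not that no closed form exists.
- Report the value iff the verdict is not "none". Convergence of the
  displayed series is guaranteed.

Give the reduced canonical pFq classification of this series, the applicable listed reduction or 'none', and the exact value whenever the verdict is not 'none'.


The tell: x = (1/2) and the product of the first k integers (C = -2/5) is k!.
Consecutive-term ratio: r(k) = (1/2) * (k+3/5) (k+3/2) / [(k+2) (k+1)] - rational in k, leading ratio (1/2); with t_0 = -2/5, classification follows.

Prefactor -2/5, argument 1/2: 2F1 with upper {3/5, 3/2} over lower {2}. Verdict: no listed reduction: x = 1/2 and upper {3/5, 3/2} fail every I1-I6 pattern.


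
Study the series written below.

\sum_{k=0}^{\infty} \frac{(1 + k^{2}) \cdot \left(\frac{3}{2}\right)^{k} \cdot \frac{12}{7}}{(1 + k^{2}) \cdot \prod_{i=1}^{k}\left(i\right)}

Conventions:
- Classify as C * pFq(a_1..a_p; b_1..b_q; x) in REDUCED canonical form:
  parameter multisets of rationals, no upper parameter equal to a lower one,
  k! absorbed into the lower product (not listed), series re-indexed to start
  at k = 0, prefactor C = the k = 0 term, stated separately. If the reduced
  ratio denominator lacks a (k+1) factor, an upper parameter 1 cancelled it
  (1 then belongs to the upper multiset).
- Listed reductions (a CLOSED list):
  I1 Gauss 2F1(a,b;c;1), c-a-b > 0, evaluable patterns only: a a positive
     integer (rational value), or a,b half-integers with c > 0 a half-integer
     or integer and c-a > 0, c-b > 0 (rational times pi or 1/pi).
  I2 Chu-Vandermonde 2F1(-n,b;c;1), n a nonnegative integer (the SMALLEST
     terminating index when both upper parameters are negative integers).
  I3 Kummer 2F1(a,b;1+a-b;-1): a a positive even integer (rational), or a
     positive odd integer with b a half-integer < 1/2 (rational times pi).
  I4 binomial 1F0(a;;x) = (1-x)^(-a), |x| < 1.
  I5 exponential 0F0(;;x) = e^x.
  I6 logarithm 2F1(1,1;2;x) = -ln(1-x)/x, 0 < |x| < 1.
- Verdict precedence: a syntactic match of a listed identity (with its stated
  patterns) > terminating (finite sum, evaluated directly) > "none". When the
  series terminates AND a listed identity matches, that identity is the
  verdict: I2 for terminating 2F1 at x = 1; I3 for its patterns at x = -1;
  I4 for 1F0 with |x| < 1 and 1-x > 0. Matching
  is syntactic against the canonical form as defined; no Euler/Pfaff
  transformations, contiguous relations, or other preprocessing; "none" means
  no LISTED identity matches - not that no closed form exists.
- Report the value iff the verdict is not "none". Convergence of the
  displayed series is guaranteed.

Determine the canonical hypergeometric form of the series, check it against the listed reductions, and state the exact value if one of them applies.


Canonical form: C = \frac{12}{7} times 0F0 with upper {-}, lower {-}, x = \frac{3}{2}. Verdict: the I5 exponential reduction applies (the 0F0 exponential series at x = \frac{3}{2}). Value: \frac{12}{7} \cdot e^{\frac{3}{2}}.

Key observation: with t_0 = \frac{12}{7}, the product of the first k integers (C = 12/7) is k!.
Consecutive-term ratio: r(k) = \frac{3}{2} * 1 / [(k+1)] - rational in k. x = \frac{3}{2}; t_0 = \frac{12}{7}; negate the roots.


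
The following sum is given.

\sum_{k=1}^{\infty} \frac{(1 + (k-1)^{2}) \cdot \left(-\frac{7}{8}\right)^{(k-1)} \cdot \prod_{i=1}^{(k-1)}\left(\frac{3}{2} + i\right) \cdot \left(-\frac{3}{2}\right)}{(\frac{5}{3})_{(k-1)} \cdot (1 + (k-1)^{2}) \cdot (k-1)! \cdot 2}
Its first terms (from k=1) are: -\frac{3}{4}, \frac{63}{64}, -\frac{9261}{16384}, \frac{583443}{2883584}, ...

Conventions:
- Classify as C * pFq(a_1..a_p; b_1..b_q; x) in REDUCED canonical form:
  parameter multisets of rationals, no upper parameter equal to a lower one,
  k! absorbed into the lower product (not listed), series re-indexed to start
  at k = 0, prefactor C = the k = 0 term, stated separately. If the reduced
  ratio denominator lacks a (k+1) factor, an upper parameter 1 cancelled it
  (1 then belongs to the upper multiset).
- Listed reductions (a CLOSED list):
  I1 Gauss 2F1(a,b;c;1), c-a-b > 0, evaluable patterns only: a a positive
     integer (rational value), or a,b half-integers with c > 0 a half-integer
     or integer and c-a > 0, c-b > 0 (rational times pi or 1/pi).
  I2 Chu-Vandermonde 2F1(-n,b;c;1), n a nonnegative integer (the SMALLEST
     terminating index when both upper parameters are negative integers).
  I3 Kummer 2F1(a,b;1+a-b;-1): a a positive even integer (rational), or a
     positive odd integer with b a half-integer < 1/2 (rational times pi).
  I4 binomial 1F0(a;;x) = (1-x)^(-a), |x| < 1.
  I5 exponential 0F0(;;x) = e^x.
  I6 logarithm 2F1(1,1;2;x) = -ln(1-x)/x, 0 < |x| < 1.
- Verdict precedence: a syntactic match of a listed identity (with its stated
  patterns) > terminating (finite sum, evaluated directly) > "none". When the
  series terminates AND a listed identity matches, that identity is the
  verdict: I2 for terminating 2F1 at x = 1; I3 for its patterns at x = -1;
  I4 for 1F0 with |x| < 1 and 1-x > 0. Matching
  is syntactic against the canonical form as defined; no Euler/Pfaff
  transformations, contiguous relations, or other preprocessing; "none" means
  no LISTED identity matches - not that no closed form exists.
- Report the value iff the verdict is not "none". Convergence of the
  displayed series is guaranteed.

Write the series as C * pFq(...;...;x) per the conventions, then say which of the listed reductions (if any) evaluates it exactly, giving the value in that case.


First insight: t_0 being -\frac{3}{4}, the constant factors (prefactor -3/4) combine into one prefactor.
Ratio: r(k) = -\frac{7}{8} * (k+\frac{5}{2}) / [(k+\frac{5}{3}) (k+1)] - rational; roots negated = parameters, x = -\frac{7}{8}, C = -\frac{3}{4}.

Prefactor -\frac{3}{4}, argument -\frac{7}{8}: 1F1 with upper {\frac{5}{2}} over lower {\frac{5}{3}}. Verdict: none here - no I1-I6 shape fits x = -\frac{7}{8} with lower {\frac{5}{3}}.


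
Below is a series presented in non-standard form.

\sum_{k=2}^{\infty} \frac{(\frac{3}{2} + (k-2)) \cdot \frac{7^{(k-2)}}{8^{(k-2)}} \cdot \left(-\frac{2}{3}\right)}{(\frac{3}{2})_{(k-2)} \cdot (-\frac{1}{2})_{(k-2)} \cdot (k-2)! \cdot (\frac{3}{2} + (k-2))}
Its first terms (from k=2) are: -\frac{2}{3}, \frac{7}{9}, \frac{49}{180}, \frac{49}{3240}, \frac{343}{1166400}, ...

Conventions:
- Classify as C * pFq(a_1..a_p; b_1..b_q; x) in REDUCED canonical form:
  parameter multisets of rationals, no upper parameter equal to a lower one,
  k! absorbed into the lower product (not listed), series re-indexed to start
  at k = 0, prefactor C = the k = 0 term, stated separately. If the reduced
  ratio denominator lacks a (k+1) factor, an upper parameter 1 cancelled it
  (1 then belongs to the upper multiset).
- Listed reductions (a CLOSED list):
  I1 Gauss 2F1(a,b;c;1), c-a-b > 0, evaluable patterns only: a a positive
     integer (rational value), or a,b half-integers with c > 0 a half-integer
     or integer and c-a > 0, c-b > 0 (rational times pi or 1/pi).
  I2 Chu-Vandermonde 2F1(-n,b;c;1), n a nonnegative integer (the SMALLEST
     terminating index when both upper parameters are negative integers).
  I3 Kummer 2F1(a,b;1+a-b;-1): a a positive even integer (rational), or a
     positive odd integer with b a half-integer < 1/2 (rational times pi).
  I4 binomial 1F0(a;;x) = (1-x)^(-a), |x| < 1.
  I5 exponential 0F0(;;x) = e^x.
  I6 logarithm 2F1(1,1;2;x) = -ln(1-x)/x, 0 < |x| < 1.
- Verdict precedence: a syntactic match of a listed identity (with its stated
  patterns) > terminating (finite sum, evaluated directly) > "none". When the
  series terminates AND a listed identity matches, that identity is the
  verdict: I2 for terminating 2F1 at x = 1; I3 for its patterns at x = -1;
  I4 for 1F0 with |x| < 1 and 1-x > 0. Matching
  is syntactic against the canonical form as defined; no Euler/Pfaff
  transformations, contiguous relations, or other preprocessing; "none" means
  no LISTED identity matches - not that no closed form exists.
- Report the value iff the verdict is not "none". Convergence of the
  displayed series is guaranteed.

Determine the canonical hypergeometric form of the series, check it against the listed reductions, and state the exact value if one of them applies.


The series (x = \frac{7}{8}) is 0F2: upper {-}, lower {-\frac{1}{2}, \frac{3}{2}}, prefactor -\frac{2}{3}. Verdict: none - at argument \frac{7}{8} the multisets {-} ; {-\frac{1}{2}, \frac{3}{2}} match no listed identity.

Structural cue: from the first term -\frac{2}{3}: k + 3/2 divides numerator and denominator alike; C = -2/3 after cancelling.
Term ratio: r(k) = \frac{7}{8} * 1 / [(k-\frac{1}{2}) (k+\frac{3}{2}) (k+1)] ; factor over Q: parameters, x = \frac{7}{8}, and C = -\frac{2}{3}.


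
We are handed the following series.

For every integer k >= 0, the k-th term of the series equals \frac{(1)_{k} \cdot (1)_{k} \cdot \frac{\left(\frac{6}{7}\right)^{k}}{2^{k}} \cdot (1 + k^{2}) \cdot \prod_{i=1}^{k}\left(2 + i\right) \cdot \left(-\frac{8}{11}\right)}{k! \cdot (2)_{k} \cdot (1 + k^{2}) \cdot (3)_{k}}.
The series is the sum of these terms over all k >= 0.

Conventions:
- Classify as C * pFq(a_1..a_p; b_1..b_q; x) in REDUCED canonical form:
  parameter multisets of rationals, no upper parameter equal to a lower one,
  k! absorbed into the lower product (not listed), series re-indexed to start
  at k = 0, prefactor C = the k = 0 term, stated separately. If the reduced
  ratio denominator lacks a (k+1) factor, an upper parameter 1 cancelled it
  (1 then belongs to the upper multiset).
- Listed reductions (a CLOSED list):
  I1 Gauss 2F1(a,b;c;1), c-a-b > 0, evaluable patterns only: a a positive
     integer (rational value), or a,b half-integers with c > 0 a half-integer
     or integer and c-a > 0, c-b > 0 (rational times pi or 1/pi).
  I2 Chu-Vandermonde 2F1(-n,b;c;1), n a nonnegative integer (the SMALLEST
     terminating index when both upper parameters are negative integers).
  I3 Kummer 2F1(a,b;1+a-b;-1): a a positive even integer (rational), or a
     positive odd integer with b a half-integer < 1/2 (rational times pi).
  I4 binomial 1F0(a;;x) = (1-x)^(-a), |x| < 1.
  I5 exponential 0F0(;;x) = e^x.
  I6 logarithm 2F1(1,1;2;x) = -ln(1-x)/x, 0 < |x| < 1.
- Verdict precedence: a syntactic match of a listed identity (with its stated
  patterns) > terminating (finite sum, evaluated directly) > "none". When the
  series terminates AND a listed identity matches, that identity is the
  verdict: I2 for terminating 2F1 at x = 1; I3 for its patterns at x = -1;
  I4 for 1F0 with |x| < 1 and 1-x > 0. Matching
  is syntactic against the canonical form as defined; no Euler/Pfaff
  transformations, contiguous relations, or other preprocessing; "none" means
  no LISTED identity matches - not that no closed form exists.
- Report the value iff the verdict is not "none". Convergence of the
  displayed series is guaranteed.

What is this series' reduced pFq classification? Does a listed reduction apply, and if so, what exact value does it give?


Structural cue: t_0 = -\frac{8}{11} here, and the running product (C = -8/11, x = 3/7) telescopes to a rising factorial.
Consecutive-term ratio: r(k) = \frac{3}{7} * (k+1) (k+1) / [(k+2) (k+1)] - rational; roots negated = parameters, x = \frac{3}{7}, C = -\frac{8}{11}.

At argument \frac{3}{7}: a 2F1 with upper {1, 1}, lower {2}, scaled by C = -\frac{8}{11}. Verdict: logarithm (I6) fires (the logarithm: parameters (1,1;2), x = \frac{3}{7}). Sum: \frac{56}{33} \cdot \ln\left(\frac{4}{7}\right).


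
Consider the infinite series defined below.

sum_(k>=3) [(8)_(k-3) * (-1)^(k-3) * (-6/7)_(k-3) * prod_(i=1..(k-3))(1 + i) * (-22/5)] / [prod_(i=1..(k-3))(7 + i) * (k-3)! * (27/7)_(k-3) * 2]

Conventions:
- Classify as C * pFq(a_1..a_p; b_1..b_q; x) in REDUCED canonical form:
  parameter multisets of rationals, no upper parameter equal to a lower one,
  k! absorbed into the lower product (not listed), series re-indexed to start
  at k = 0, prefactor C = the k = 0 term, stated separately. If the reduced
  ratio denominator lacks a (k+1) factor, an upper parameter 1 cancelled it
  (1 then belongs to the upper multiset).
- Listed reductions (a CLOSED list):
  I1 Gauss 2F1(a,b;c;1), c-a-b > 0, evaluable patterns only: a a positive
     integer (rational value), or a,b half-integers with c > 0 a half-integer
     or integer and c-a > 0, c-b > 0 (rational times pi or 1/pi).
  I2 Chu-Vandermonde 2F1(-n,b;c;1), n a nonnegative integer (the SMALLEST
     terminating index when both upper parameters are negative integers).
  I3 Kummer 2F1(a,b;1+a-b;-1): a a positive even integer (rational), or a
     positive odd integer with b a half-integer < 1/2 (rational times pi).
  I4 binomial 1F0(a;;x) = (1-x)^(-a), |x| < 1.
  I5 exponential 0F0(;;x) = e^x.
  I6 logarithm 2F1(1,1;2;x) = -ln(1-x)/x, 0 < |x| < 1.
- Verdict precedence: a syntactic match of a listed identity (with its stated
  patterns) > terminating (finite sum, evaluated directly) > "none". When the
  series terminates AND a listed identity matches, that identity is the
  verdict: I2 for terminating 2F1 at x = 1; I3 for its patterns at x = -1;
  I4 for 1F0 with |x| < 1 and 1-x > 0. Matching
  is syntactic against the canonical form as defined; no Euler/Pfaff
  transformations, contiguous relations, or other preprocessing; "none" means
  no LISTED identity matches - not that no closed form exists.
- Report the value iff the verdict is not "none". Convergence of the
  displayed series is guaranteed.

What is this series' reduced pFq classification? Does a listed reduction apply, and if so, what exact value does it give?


First insight: from the first term -11/5: the constant factors (prefactor -11/5) combine into one prefactor.
Ratio: r(k) = (-1) * (k-6/7) (k+2) / [(k+27/7) (k+1)] - rational in k. x = (-1); t_0 = -11/5; negate the roots.

Classification (C = -11/5): 2F1 with upper {-6/7, 2}, lower {27/7}, argument x = -1. Verdict: this is the Kummer evaluation I3 (x = -1; c = 27/7 equals 1+a-b for upper {-6/7, 2}: listed pattern). Value: -22/7.


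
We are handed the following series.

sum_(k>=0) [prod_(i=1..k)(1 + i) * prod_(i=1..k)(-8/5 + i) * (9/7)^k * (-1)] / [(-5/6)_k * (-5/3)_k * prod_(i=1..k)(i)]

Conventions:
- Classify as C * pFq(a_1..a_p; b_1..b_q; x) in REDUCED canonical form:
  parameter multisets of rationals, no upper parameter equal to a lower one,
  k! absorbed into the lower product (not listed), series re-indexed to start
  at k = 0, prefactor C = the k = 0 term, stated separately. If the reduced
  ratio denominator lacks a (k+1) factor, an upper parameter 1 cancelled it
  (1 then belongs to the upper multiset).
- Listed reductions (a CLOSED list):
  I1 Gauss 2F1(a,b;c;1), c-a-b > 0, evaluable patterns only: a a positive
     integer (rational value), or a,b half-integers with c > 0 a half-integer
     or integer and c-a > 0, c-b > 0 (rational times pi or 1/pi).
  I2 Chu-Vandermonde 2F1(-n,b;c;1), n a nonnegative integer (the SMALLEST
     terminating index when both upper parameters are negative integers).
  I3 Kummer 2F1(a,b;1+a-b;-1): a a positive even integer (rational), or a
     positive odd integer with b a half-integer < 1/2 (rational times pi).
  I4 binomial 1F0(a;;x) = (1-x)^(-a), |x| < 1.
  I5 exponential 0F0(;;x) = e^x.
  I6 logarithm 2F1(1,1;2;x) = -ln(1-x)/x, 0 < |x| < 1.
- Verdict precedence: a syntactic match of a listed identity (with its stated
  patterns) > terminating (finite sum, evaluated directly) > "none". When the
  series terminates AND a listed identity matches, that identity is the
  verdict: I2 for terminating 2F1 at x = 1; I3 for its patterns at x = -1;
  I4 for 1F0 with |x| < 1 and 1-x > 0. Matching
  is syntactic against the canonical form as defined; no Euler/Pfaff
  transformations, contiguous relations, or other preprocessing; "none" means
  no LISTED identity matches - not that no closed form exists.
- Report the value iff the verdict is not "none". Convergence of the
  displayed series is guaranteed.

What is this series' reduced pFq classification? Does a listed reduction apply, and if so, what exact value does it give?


x = 9/7 here; the reduced form reads 2F2, upper {-3/5, 2}, lower {-5/3, -5/6}, C = -1. Verdict: none (x = 9/7): each listed identity misses the multisets {-3/5, 2} ; {-5/3, -5/6}.

First insight: with t_0 = -1, the running product (prefactor -1) telescopes to a rising factorial.
Consecutive-term ratio: r(k) = (9/7) * (k-3/5) (k+2) / [(k-5/3) (k-5/6) (k+1)] - rational in k, leading ratio (9/7); with t_0 = -1, classification follows.


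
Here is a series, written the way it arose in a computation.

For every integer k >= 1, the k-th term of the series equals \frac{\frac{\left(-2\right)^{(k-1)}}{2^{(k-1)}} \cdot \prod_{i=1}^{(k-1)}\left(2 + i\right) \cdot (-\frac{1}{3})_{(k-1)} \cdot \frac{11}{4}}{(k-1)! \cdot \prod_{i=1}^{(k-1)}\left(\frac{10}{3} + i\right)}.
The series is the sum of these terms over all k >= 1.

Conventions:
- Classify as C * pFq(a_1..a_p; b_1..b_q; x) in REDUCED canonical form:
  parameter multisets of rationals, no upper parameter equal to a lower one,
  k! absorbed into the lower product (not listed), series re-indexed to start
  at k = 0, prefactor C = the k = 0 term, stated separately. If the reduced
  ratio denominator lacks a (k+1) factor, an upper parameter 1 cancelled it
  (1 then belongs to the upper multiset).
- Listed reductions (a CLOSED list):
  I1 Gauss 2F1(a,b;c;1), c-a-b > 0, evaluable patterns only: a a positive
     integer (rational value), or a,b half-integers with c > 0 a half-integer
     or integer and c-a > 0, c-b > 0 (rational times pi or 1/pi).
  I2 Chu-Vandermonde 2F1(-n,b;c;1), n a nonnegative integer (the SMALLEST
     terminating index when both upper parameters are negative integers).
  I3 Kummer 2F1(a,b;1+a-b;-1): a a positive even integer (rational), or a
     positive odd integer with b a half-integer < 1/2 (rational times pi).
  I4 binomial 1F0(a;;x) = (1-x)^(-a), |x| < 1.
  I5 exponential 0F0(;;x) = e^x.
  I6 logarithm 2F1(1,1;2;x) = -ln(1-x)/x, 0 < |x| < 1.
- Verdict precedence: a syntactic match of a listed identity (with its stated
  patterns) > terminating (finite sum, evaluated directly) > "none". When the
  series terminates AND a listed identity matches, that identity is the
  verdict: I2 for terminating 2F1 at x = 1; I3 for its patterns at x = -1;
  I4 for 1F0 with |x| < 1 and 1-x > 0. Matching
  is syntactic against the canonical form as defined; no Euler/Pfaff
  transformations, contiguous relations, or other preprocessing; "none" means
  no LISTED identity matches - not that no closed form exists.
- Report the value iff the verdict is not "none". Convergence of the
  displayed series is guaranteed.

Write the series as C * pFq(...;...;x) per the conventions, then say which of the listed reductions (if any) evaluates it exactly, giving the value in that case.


This is \frac{11}{4} * 2F1(-\frac{1}{3}, 3; \frac{13}{3}; -1) in reduced canonical form. Verdict: none here - no I1-I6 shape fits x = -1 with lower {\frac{13}{3}}.

First insight: t_0 = \frac{11}{4} here, and the lower running product (prefactor 11/4) is a rising factorial.
Ratio: r(k) = -1 * (k-\frac{1}{3}) (k+3) / [(k+\frac{13}{3}) (k+1)] - rational in k. x = -1; t_0 = \frac{11}{4}; negate the roots.


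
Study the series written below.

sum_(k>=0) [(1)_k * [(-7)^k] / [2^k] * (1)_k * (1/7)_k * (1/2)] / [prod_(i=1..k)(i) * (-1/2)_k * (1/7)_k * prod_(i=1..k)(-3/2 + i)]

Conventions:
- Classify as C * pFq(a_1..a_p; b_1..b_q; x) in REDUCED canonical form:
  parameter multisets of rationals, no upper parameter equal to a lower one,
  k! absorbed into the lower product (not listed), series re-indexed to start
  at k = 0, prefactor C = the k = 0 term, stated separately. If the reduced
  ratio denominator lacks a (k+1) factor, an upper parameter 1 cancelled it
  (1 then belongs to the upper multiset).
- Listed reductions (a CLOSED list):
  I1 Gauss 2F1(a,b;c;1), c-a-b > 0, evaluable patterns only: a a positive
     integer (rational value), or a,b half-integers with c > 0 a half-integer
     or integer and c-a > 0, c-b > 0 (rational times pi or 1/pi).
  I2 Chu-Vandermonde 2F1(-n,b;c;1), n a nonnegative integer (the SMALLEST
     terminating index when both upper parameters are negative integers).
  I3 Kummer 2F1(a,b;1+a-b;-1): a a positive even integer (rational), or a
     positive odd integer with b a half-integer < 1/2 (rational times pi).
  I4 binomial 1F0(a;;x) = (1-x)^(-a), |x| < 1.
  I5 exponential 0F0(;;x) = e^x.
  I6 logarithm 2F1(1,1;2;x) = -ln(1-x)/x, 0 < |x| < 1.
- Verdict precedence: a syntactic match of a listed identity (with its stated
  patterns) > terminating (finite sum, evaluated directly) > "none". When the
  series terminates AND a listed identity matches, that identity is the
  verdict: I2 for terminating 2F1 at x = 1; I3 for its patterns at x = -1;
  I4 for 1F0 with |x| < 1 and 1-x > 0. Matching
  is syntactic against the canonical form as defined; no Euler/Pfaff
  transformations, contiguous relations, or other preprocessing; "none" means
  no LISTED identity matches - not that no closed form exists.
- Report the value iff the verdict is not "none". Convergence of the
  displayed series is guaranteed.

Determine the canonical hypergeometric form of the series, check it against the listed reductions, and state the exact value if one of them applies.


Classification (C = 1/2): 2F2 with upper {1, 1}, lower {-1/2, -1/2}, argument x = -7/2. Verdict: no listed reduction: x = -7/2 and upper {1, 1} fail every I1-I6 pattern.

The tell: x = (-7/2) and the product of the first k integers (C = 1/2, x = -7/2) is k!.
Term ratio: r(k) = (-7/2) * (k+1) (k+1) / [(k-1/2) (k-1/2) (k+1)] - poly over poly, x = (-7/2) from leading terms; C = 1/2 at k = 0.


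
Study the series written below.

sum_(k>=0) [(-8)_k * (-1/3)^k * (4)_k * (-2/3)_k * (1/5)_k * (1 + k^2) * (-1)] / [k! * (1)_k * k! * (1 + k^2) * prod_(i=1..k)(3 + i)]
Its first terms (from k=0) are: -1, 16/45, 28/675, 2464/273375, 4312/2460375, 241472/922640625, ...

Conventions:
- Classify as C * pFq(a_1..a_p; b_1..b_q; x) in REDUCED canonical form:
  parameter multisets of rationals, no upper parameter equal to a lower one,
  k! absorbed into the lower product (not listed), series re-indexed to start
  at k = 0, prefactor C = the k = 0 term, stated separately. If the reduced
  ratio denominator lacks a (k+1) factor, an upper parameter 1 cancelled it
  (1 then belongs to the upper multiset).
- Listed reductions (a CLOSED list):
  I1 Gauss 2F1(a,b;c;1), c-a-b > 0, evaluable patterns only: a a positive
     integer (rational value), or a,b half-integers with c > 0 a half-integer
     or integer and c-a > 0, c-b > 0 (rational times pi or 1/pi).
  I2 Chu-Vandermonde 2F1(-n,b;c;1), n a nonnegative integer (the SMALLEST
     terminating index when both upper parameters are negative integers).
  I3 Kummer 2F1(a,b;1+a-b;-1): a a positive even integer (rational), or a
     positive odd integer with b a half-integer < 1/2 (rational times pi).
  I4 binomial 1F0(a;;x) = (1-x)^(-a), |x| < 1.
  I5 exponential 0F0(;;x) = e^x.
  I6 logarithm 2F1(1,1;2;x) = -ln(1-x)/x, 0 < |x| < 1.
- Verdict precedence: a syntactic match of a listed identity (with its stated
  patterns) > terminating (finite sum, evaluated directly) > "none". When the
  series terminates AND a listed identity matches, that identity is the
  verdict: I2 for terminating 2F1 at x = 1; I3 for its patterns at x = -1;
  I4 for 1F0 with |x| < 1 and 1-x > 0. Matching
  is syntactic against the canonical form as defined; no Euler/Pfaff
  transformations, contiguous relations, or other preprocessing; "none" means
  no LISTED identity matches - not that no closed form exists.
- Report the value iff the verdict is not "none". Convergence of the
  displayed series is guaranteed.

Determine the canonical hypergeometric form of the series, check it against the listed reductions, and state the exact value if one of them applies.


Prefactor -1, argument -1/3: 3F2 with upper {-8, -2/3, 1/5} over lower {1, 1}. Verdict: terminating. With -8 upstairs the series is a 9-term polynomial sum; evaluated term by term. Exact value: -49764892976381/84075626953125.

Key step: t_0 = -1 here, and the denominator's factorial ratio (C = -1) is a lower Pochhammer.
Consecutive-term ratio: r(k) = (-1/3) * (k-8) (k-2/3) (k+1/5) / [(k+1) (k+1) (k+1)] - rational in k. x = (-1/3); t_0 = -1; negate the roots.


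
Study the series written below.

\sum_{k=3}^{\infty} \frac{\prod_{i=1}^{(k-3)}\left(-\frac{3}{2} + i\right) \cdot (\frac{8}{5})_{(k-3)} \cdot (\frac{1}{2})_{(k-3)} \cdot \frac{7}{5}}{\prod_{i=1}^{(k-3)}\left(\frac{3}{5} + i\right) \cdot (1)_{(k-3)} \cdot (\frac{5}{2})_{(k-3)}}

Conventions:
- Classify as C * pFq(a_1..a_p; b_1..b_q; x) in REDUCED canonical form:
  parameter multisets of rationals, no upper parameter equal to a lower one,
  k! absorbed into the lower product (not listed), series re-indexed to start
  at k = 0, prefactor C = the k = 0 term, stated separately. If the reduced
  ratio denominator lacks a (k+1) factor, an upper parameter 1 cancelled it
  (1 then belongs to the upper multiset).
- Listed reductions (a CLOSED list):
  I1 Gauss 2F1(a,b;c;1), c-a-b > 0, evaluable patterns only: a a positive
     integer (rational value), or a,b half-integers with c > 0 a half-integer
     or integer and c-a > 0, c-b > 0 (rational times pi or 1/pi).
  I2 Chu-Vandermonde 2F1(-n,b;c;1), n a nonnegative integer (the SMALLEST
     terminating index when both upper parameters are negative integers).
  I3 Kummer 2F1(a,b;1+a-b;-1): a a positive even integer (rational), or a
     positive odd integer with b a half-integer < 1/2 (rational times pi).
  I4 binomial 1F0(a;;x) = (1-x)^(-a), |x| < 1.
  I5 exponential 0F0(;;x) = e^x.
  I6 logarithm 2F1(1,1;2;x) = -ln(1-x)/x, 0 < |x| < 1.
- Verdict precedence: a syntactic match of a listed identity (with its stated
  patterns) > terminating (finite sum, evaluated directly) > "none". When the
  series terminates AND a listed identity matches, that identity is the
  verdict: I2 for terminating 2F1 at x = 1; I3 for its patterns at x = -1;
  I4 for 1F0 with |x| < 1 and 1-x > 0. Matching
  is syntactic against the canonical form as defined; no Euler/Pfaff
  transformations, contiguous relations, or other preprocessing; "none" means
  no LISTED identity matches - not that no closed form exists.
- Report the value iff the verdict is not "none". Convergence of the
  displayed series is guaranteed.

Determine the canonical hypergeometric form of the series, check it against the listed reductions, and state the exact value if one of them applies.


Prefactor \frac{7}{5}, argument 1: 2F1 with upper {-\frac{1}{2}, \frac{1}{2}} over lower {\frac{5}{2}}. Verdict: the half-integer Gauss pattern (I1) applies (x = 1; upper {-\frac{1}{2}, \frac{1}{2}} half-integers, c = \frac{5}{2} in the evaluable pattern). Hence: \frac{63}{160} \cdot \pi.

Key observation: from the first term \frac{7}{5}: the parameter 8/5 appears in both the upper and lower lists and cancels.
Term ratio: r(k) = 1 * (k-\frac{1}{2}) (k+\frac{1}{2}) / [(k+\frac{5}{2}) (k+1)] - poly over poly, x = 1 from leading terms; C = \frac{7}{5} at k = 0.


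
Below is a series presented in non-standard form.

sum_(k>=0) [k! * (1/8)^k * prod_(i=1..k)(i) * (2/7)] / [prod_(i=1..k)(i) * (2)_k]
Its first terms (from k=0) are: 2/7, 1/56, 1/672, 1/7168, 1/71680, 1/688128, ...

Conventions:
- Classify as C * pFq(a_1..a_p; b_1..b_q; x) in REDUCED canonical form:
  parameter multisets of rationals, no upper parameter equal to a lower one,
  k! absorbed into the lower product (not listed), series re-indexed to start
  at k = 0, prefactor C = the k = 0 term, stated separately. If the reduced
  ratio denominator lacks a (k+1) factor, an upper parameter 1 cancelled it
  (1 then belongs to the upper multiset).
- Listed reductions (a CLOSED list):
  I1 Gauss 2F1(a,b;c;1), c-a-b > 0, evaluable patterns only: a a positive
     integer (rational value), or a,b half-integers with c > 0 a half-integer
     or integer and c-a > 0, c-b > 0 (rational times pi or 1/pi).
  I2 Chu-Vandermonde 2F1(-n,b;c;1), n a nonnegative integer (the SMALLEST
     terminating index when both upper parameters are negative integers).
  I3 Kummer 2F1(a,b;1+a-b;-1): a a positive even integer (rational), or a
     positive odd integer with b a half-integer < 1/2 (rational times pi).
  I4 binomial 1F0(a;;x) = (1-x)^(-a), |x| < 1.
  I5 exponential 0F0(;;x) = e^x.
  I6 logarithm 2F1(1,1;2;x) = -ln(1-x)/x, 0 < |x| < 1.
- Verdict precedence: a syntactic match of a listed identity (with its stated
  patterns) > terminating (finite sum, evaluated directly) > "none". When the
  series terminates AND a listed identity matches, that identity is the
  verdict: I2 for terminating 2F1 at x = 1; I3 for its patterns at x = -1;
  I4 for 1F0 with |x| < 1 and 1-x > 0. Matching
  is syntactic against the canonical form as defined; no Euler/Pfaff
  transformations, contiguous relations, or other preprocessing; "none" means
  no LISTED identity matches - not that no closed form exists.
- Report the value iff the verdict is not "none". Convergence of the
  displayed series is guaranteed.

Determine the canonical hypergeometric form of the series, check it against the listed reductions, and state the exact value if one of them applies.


Reduced: x = 1/8, 2F1, upper = {1, 1}, lower = {2}, C = 2/7. Verdict at x = 1/8: logarithm (I6) matches (the logarithm: parameters (1,1;2), x = 1/8). Exact value: (-16/7) * ln(7/8).

Key observation: t_0 being 2/7, the running product (C = 2/7, x = 1/8) telescopes to a rising factorial.
Consecutive-term ratio: r(k) = (1/8) * (k+1) (k+1) / [(k+2) (k+1)] - poly over poly, x = (1/8) from leading terms; C = 2/7 at k = 0.


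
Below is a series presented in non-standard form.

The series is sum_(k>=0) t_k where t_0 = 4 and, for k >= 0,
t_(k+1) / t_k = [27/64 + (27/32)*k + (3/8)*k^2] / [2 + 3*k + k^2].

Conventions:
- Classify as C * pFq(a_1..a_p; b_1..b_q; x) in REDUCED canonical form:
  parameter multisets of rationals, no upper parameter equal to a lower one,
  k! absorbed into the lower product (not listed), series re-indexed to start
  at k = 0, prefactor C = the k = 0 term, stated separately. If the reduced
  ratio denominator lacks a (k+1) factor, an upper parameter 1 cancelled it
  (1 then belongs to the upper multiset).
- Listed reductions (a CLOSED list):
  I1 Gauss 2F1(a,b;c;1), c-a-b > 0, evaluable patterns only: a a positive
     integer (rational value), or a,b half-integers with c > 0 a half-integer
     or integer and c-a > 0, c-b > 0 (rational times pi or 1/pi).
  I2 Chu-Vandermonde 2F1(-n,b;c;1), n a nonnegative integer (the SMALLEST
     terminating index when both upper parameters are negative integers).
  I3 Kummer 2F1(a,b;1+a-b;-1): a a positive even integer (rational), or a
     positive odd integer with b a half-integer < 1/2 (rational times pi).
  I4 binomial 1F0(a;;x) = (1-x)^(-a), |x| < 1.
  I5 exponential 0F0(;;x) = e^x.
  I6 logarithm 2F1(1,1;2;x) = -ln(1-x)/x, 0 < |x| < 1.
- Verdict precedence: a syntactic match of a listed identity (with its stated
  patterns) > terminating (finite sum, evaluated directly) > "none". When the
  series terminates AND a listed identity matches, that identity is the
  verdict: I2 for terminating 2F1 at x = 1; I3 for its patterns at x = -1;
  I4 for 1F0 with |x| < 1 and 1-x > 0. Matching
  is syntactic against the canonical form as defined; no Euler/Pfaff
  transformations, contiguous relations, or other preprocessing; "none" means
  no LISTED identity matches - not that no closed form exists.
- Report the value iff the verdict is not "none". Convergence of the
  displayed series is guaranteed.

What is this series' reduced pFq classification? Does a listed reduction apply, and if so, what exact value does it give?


This is 4 * 2F1(3/4, 3/2; 2; 3/8) in reduced canonical form. Verdict: none (x = 3/8): each listed identity misses the multisets {3/4, 3/2} ; {2}.

First insight: t_0 = 4 here, and the expanded ratio factors over Q; C = 4, x = 3/8, roots give parameters.
Ratio: r(k) = (3/8) * (k+3/4) (k+3/2) / [(k+2) (k+1)] - rational; roots negated = parameters, x = (3/8), C = 4.


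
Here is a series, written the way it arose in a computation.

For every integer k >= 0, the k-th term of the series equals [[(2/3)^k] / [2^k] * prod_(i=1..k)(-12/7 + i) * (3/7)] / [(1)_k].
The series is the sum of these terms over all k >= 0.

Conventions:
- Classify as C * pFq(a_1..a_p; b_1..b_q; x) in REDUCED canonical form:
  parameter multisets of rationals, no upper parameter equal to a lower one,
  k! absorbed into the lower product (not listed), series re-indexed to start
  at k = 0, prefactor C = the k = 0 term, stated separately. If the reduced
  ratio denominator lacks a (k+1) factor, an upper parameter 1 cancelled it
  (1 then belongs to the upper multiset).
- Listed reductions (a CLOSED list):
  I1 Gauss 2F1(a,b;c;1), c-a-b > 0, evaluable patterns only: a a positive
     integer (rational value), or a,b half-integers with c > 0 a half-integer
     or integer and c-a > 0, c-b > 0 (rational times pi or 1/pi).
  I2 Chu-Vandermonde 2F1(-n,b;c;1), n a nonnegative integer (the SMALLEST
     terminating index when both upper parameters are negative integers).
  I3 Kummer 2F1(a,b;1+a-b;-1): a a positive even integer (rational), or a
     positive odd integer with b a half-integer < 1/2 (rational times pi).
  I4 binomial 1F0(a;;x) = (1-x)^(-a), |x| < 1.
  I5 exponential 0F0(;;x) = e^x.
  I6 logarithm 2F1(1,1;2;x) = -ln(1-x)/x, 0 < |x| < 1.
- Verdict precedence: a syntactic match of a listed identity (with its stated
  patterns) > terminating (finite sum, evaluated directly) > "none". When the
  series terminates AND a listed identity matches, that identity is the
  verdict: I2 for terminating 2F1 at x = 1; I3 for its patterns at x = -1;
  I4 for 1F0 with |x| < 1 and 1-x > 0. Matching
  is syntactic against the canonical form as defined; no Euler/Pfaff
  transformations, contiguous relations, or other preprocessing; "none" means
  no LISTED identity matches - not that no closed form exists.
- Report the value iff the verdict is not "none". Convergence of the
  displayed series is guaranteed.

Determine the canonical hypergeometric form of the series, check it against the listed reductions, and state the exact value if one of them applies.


This is 3/7 * 1F0(-5/7; -; 1/3) in reduced canonical form. Verdict: this is the I4 binomial reduction (the 1F0 binomial series: exponent 5/7, x = 1/3). Value: (3/7) * (2/3)^(5/7).

First insight: t_0 being 3/7, the two k-th powers (C = 3/7, x = 1/3) combine into one argument.
Step ratio: r(k) = (1/3) * (k-5/7) / [(k+1)] - rational; roots negated = parameters, x = (1/3), C = 3/7.


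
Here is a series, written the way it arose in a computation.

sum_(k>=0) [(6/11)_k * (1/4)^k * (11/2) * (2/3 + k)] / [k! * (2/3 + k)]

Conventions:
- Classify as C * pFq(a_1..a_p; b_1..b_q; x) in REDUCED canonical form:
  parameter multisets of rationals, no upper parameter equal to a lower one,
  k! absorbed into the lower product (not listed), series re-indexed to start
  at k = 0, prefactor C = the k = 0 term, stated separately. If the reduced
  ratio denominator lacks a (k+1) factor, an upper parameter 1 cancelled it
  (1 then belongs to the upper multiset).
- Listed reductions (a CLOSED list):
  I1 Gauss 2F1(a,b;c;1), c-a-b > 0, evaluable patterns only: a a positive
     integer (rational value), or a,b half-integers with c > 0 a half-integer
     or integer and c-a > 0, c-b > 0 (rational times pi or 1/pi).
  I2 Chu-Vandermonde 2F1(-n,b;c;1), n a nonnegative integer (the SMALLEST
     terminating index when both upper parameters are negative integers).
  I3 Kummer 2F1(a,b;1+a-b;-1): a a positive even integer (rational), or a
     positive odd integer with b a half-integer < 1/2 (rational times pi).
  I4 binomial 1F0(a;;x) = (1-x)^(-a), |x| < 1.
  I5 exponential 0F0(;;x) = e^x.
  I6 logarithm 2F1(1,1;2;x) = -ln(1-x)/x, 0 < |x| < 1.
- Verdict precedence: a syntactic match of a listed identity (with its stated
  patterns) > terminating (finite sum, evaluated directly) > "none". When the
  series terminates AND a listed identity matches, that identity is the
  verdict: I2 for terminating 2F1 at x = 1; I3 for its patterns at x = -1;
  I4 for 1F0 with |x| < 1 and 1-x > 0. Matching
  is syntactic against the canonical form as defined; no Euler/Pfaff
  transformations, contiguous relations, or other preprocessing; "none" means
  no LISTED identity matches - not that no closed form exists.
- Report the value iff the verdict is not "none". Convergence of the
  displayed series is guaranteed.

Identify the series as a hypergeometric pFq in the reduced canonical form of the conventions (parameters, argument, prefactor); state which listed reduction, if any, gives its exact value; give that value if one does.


Structural cue: from the first term 11/2: striking the common factor k + 2/3 reduces the term (prefactor 11/2).
Ratio: r(k) = (1/4) * (k+6/11) / [(k+1)] - rational in k, leading ratio (1/4); with t_0 = 11/2, classification follows.

Reduced: x = 1/4, 1F0, upper = {6/11}, lower = {-}, C = 11/2. Verdict (x = 1/4): binomial (I4) applies (the 1F0 binomial series: exponent -6/11, x = 1/4). Sum: (11/2) * (3/4)^(-6/11).
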